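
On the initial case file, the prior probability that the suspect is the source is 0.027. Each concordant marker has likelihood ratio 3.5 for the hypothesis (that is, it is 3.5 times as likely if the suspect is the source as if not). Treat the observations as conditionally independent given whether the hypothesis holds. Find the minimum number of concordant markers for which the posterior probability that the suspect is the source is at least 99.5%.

Prior odds = 0.027/0.973 = 27/973.
Likelihood ratio per concordant marker = 3.5.
Target odds: 0.995 ÷ 0.005 = 199.
Need (27/973) × 3.5ⁿ ≥ 199, i.e. 3.5ⁿ ≥ 193627/27.
3.5⁷ = 823543/128 falls short of 193627/27 but 3.5⁸ = 5764801/256 reaches it, so n = 8.

8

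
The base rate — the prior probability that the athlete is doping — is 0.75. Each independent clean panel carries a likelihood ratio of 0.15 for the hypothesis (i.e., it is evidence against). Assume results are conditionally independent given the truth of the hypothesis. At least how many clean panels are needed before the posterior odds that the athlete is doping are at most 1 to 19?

3

Prior odds: 0.75 ÷ 0.25 = 3.
Likelihood ratio per clean panel = 0.15.
Target odds = 1/19.
Need 3 × 0.15ⁿ ≤ 1/19, i.e. 0.15ⁿ ≤ 1/57.
0.15² = 0.0225 is still above 1/57 but 0.15³ = 0.003375 is at or below it, so n = 3.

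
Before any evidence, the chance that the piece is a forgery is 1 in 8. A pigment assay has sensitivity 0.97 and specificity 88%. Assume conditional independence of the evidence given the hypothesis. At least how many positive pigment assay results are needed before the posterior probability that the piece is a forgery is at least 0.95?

Prior odds = 0.125/0.875 = 1/7.
False-positive rate = 1 − 0.88 = 0.12; likelihood ratio of a positive = 0.97/0.12 = 97/12.
Target posterior odds = 0.95/0.05 = 19.
Need (1/7) × (97/12)ⁿ ≥ 19, i.e. (97/12)ⁿ ≥ 133.
(97/12)² = 9409/144 falls short of 133 but (97/12)³ = 912673/1728 reaches it, so n = 3.

3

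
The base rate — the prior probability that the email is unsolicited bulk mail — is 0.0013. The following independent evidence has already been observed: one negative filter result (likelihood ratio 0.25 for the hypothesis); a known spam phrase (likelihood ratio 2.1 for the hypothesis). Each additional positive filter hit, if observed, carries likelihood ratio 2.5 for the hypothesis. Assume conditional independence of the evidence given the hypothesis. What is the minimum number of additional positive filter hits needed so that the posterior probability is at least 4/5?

10

Prior odds = 0.0013/0.9987 = 13/9987.
Combined Bayes factor of the evidence already in hand = 0.25 × 2.1 = 0.525.
Odds after that evidence = (13/9987) × 0.525 = 91/133160.
Target odds = 0.8/0.2 = 4.
Need 2.5ⁿ ≥ 4 ÷ (91/133160) = 532640/91.
2.5⁹ = 1953125/512 falls short of 532640/91 but 2.5¹⁰ = 9765625/1024 reaches it, so n = 10.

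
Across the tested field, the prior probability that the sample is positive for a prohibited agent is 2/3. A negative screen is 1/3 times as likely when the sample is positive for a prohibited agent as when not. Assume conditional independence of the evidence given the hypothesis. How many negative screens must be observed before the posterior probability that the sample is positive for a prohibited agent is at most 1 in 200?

6

Prior odds: (2/3) ÷ (1/3) = 2.
Likelihood ratio per negative screen = 1/3.
Target odds: 0.005 ÷ 0.995 = 1/199.
Require (1/3)ⁿ ≤ 1/199 ÷ 2 = 1/398.
(1/3)⁵ = 1/243 is still above 1/398 but (1/3)⁶ = 1/729 is at or below it, so n = 6.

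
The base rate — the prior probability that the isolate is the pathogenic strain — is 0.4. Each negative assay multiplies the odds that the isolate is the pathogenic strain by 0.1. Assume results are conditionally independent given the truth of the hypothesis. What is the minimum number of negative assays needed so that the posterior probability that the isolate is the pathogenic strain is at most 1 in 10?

Prior odds: 0.4 ÷ 0.6 = 2/3.
Likelihood ratio per negative assay = 0.1.
Target odds: 0.1 ÷ 0.9 = 1/9.
Require 0.1ⁿ ≤ 1/9 ÷ (2/3) = 1/6.
0.1¹ = 0.1, which is already at or below the required 1/6; so n = 1.

1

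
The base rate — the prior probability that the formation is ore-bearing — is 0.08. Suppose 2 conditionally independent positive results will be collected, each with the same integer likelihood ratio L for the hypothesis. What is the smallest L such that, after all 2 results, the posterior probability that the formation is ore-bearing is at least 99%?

34

Prior odds = 0.08/0.92 = 2/23.
Target odds = 0.99/0.01 = 99.
Need L² ≥ 99 ÷ (2/23) = 1138.5.
33² = 1089 < 1138.5 ≤ 1156 = 34², so L = 34.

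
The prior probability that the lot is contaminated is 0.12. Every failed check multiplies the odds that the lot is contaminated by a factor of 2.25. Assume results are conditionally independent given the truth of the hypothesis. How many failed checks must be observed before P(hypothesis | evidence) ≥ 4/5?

Prior odds = 0.12/0.88 = 3/22.
Likelihood ratio per failed check = 2.25.
Target posterior odds = 0.8/0.2 = 4.
Need (3/22) × 2.25ⁿ ≥ 4, i.e. 2.25ⁿ ≥ 88/3.
2.25⁴ = 25.62890625 falls short of 88/3 but 2.25⁵ = 59049/1024 reaches it, so n = 5.

5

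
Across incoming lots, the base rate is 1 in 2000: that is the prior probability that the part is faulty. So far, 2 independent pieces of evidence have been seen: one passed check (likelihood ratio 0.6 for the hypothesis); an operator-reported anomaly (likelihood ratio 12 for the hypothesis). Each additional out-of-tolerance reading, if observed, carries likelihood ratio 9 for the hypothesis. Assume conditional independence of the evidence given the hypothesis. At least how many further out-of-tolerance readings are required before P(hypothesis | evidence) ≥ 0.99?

Prior odds = 0.0005/0.9995 = 1/1999.
Combined Bayes factor of the evidence already in hand = 0.6 × 12 = 7.2.
Odds after that evidence = (1/1999) × 7.2 = 36/9995.
Target odds = 0.99/0.01 = 99.
Need 9ⁿ ≥ 99 ÷ (36/9995) = 27486.25.
9⁴ = 6561 falls short of 27486.25 but 9⁵ = 59049 reaches it, so n = 5.

5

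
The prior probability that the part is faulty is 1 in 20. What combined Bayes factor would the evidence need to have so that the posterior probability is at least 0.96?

456

Prior odds = 0.05/0.95 = 1/19.
Target odds = 0.96/0.04 = 24.
Required Bayes factor = 24 ÷ (1/19) = 456.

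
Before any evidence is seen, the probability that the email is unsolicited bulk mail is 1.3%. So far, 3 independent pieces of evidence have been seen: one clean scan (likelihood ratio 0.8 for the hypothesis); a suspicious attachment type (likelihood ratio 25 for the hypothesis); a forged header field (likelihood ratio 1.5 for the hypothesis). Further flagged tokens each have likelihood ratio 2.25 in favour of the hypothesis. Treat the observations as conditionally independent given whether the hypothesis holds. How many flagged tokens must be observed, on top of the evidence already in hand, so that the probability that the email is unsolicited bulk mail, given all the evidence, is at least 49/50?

6

Prior odds = 0.013/0.987 = 13/987.
Combined Bayes factor of the evidence already in hand = 0.8 × 25 × 1.5 = 30.
Odds after that evidence = (13/987) × 30 = 130/329.
Target odds = 0.98/0.02 = 49.
Need 2.25ⁿ ≥ 49 ÷ (130/329) = 16121/130.
2.25⁵ = 59049/1024 falls short of 16121/130 but 2.25⁶ = 531441/4096 reaches it, so n = 6.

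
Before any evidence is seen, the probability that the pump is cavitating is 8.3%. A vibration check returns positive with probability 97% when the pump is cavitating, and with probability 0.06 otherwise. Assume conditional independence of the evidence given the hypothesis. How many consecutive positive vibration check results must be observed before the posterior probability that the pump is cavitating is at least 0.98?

3

Prior odds = 0.083/0.917 = 83/917.
Likelihood ratio of a positive result = 0.97/0.06 = 97/6.
Target posterior odds = 0.98/0.02 = 49.
Require (97/6)ⁿ ≥ 49 ÷ (83/917) = 44933/83.
(97/6)² = 9409/36 falls short of 44933/83 but (97/6)³ = 912673/216 reaches it, so n = 3.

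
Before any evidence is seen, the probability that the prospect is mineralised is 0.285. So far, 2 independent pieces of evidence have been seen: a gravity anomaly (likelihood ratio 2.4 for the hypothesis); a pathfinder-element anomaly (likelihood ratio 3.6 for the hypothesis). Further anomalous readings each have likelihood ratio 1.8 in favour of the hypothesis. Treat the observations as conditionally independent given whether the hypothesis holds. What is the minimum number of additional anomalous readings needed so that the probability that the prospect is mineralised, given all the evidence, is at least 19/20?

Prior odds = 0.285/0.715 = 57/143.
Combined Bayes factor of the evidence already in hand = 2.4 × 3.6 = 8.64.
Odds after that evidence = (57/143) × 8.64 = 12312/3575.
Target odds = 0.95/0.05 = 19.
Need 1.8ⁿ ≥ 19 ÷ (12312/3575) = 3575/648.
1.8² = 3.24 falls short of 3575/648 but 1.8³ = 5.832 reaches it, so n = 3.

3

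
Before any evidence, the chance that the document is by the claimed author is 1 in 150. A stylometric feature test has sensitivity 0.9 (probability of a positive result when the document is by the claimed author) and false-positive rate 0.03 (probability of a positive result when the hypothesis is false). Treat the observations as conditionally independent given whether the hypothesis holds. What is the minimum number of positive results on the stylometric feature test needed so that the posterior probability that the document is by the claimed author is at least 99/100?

Prior odds = (1/150)/(149/150) = 1/149.
Likelihood ratio of a positive result = 0.9/0.03 = 30.
Target odds: 0.99 ÷ 0.01 = 99.
Need (1/149) × 30ⁿ ≥ 99, i.e. 30ⁿ ≥ 14751.
30² = 900 falls short of 14751 but 30³ = 27000 reaches it, so n = 3.

3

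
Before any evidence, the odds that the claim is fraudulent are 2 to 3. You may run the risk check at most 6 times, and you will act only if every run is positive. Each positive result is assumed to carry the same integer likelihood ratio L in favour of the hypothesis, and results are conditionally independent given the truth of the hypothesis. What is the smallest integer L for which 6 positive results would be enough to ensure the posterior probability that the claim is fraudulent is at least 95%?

Prior odds = 2/3.
Target odds = 0.95/0.05 = 19.
Need L⁶ ≥ 19 ÷ (2/3) = 28.5.
1⁶ = 1 < 28.5 ≤ 64 = 2⁶, so L = 2.

2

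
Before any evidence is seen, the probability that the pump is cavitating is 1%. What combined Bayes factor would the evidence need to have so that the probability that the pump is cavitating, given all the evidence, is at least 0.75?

297

Prior odds = 0.01/0.99 = 1/99.
Target odds = 0.75/0.25 = 3.
Required Bayes factor = 3 ÷ (1/99) = 297.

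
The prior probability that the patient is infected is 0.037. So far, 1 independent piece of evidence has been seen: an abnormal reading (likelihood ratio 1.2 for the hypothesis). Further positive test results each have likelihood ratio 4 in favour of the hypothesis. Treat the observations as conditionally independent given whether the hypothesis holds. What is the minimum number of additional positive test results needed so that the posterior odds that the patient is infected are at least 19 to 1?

Prior odds = 0.037/0.963 = 37/963.
Bayes factor of the evidence already in hand = 1.2.
Odds after that evidence = (37/963) × 1.2 = 74/1605.
Target odds = 19.
Need 4ⁿ ≥ 19 ÷ (74/1605) = 30495/74.
4⁴ = 256 falls short of 30495/74 but 4⁵ = 1024 reaches it, so n = 5.

5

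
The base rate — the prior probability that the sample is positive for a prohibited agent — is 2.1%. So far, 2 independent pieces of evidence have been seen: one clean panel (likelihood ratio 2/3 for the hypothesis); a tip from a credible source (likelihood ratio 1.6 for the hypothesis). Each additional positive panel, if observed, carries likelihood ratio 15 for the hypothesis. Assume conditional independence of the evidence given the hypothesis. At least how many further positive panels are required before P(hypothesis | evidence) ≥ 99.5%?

4

Prior odds = 0.021/0.979 = 21/979.
Combined Bayes factor of the evidence already in hand = (2/3) × 1.6 = 16/15.
Odds after that evidence = (21/979) × 16/15 = 112/4895.
Target odds = 0.995/0.005 = 199.
Need 15ⁿ ≥ 199 ÷ (112/4895) = 974105/112.
15³ = 3375 falls short of 974105/112 but 15⁴ = 50625 reaches it, so n = 4.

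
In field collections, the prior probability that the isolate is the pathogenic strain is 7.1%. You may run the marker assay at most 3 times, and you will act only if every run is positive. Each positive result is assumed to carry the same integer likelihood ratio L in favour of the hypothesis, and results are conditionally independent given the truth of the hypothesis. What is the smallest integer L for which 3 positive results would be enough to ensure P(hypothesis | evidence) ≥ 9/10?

Prior odds = 0.071/0.929 = 71/929.
Target odds = 0.9/0.1 = 9.
Need L³ ≥ 9 ÷ (71/929) = 8361/71.
4³ = 64 < 8361/71 ≤ 125 = 5³, so L = 5.

5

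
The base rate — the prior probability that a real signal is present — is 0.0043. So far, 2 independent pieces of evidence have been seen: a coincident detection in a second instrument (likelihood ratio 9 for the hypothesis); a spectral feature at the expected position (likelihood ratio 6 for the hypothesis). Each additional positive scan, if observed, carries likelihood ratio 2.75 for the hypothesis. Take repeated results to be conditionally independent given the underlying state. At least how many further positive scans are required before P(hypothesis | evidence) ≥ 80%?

3

Prior odds = 0.0043/0.9957 = 43/9957.
Combined Bayes factor of the evidence already in hand = 9 × 6 = 54.
Odds after that evidence = (43/9957) × 54 = 774/3319.
Target odds = 0.8/0.2 = 4.
Need 2.75ⁿ ≥ 4 ÷ (774/3319) = 6638/387.
2.75² = 7.5625 falls short of 6638/387 but 2.75³ = 20.796875 reaches it, so n = 3.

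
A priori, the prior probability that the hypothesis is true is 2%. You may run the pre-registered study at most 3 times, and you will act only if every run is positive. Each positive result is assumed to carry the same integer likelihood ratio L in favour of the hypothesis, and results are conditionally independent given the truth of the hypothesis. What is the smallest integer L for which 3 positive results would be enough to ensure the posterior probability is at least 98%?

Prior odds = 0.02/0.98 = 1/49.
Target odds = 0.98/0.02 = 49.
Need L³ ≥ 49 ÷ (1/49) = 2401.
13³ = 2197 < 2401 ≤ 2744 = 14³, so L = 14.

14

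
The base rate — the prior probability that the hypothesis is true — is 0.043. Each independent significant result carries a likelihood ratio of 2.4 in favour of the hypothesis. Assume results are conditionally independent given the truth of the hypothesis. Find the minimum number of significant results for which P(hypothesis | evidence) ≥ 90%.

Prior odds = 0.043/0.957 = 43/957.
Likelihood ratio per significant result = 2.4.
Target posterior odds = 0.9/0.1 = 9.
Require 2.4ⁿ ≥ 9 ÷ (43/957) = 8613/43.
2.4⁶ = 2985984/15625 falls short of 8613/43 but 2.4⁷ = 35831808/78125 reaches it, so n = 7.

7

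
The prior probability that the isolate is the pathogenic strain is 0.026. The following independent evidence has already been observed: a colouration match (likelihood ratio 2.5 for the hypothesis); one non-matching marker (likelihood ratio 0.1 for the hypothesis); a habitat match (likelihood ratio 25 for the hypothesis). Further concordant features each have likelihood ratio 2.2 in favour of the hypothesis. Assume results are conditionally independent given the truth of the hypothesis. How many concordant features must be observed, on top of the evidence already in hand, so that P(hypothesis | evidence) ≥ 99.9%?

12

Prior odds = 0.026/0.974 = 13/487.
Combined Bayes factor of the evidence already in hand = 2.5 × 0.1 × 25 = 6.25.
Odds after that evidence = (13/487) × 6.25 = 325/1948.
Target odds = 0.999/0.001 = 999.
Need 2.2ⁿ ≥ 999 ÷ (325/1948) = 1946052/325.
2.2¹¹ ≈5843.18 falls short of 1946052/325 but 2.2¹² ≈12855 reaches it, so n = 12.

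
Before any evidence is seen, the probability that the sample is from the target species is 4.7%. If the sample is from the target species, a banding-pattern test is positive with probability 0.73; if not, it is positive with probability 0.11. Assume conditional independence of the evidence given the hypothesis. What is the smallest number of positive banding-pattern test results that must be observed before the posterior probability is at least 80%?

3

Prior odds: 0.047 ÷ 0.953 = 47/953.
Likelihood ratio of a positive = 0.73/0.11 = 73/11.
Target odds: 0.8 ÷ 0.2 = 4.
Need (47/953) × (73/11)ⁿ ≥ 4, i.e. (73/11)ⁿ ≥ 3812/47.
(73/11)² = 5329/121 falls short of 3812/47 but (73/11)³ = 389017/1331 reaches it, so n = 3.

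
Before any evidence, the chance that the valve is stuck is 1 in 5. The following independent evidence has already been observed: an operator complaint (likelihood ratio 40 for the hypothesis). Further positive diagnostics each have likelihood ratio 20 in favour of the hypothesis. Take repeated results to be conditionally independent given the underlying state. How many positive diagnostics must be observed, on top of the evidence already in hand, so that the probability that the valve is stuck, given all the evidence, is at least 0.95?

Prior odds = 0.2/0.8 = 0.25.
Bayes factor of the evidence already in hand = 40.
Odds after that evidence = 0.25 × 40 = 10.
Target odds = 0.95/0.05 = 19.
Need 20ⁿ ≥ 19 ÷ 10 = 1.9.
20¹ = 20, which meets the required 1.9; so n = 1.

1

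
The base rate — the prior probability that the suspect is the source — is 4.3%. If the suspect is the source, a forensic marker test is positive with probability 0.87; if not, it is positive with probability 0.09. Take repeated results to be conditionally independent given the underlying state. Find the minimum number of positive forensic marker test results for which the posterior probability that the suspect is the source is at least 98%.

Prior odds: 0.043 ÷ 0.957 = 43/957.
Likelihood ratio of a positive = 0.87/0.09 = 29/3.
Target odds: 0.98 ÷ 0.02 = 49.
Need (43/957) × (29/3)ⁿ ≥ 49, i.e. (29/3)ⁿ ≥ 46893/43.
(29/3)³ = 24389/27 falls short of 46893/43 but (29/3)⁴ = 707281/81 reaches it, so n = 4.

4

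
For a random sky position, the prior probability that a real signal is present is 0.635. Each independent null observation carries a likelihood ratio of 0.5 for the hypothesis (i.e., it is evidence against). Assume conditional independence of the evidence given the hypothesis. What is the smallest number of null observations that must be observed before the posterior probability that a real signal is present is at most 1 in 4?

3

Prior odds = 0.635/0.365 = 127/73.
Likelihood ratio per null observation = 0.5.
Target odds: 0.25 ÷ 0.75 = 1/3.
Need (127/73) × 0.5ⁿ ≤ 1/3, i.e. 0.5ⁿ ≤ 73/381.
0.5² = 0.25 is still above 73/381 but 0.5³ = 0.125 is at or below it, so n = 3.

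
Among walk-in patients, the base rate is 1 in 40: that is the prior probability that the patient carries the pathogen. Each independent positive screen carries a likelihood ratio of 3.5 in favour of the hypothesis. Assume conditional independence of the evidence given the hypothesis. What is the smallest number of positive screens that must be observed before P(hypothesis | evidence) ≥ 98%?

7

Prior odds: 0.025 ÷ 0.975 = 1/39.
Likelihood ratio per positive screen = 3.5.
Target posterior odds = 0.98/0.02 = 49.
Need (1/39) × 3.5ⁿ ≥ 49, i.e. 3.5ⁿ ≥ 1911.
3.5⁶ = 1838.265625 falls short of 1911 but 3.5⁷ = 823543/128 reaches it, so n = 7.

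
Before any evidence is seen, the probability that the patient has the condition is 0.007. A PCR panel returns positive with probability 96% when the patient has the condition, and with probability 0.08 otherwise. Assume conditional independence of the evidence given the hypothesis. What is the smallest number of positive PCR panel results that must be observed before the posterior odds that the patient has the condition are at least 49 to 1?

Prior odds = 0.007/0.993 = 7/993.
Likelihood ratio of a positive result = 0.96/0.08 = 12.
Target odds = 49.
Require 12ⁿ ≥ 49 ÷ (7/993) = 6951.
12³ = 1728 falls short of 6951 but 12⁴ = 20736 reaches it, so n = 4.

4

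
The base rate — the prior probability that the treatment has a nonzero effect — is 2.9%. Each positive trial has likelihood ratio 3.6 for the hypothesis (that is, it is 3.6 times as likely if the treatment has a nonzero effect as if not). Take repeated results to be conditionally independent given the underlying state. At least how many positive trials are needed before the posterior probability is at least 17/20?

5

Prior odds = 0.029/0.971 = 29/971.
Likelihood ratio per positive trial = 3.6.
Target odds: 0.85 ÷ 0.15 = 17/3.
Require 3.6ⁿ ≥ 17/3 ÷ (29/971) = 16507/87.
3.6⁴ = 167.9616 falls short of 16507/87 but 3.6⁵ = 604.66176 reaches it, so n = 5.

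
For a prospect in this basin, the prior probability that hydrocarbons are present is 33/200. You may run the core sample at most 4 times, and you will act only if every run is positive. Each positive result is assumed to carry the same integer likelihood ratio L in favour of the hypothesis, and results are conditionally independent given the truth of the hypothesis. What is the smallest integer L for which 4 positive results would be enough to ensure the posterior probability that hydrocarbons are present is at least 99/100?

5

Prior odds = 0.165/0.835 = 33/167.
Target odds = 0.99/0.01 = 99.
Need L⁴ ≥ 99 ÷ (33/167) = 501.
4⁴ = 256 < 501 ≤ 625 = 5⁴, so L = 5.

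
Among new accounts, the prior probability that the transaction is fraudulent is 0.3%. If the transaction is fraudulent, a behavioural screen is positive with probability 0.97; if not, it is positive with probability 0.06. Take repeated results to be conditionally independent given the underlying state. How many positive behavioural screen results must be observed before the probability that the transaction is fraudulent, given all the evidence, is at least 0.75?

3

Prior odds: 0.003 ÷ 0.997 = 3/997.
Likelihood ratio of a positive = 0.97/0.06 = 97/6.
Target posterior odds = 0.75/0.25 = 3.
Require (97/6)ⁿ ≥ 3 ÷ (3/997) = 997.
(97/6)² = 9409/36 falls short of 997 but (97/6)³ = 912673/216 reaches it, so n = 3.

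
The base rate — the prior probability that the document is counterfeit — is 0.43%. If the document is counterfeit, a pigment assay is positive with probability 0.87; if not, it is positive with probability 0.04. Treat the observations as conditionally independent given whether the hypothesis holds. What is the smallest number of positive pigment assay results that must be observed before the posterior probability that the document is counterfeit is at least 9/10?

3

Prior odds = 0.0043/0.9957 = 43/9957.
Likelihood ratio of a positive = 0.87/0.04 = 21.75.
Target posterior odds = 0.9/0.1 = 9.
Require 21.75ⁿ ≥ 9 ÷ (43/9957) = 89613/43.
21.75² = 473.0625 falls short of 89613/43 but 21.75³ = 658503/64 reaches it, so n = 3.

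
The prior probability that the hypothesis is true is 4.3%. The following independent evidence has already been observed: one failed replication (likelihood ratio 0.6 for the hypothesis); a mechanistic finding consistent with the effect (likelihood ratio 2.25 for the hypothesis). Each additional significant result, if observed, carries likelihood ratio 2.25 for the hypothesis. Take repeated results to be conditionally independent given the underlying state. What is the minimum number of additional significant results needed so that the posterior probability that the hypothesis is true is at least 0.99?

Prior odds = 0.043/0.957 = 43/957.
Combined Bayes factor of the evidence already in hand = 0.6 × 2.25 = 1.35.
Odds after that evidence = (43/957) × 1.35 = 387/6380.
Target odds = 0.99/0.01 = 99.
Need 2.25ⁿ ≥ 99 ÷ (387/6380) = 70180/43.
2.25⁹ = 387420489/262144 falls short of 70180/43 but 2.25¹⁰ ≈3325.26 reaches it, so n = 10.

10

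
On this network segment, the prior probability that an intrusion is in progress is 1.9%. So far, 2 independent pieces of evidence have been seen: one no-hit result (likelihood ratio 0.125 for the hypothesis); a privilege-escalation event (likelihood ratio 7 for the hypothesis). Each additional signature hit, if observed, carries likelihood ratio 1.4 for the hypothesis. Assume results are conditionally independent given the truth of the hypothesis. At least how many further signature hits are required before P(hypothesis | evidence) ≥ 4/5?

17

Prior odds = 0.019/0.981 = 19/981.
Combined Bayes factor of the evidence already in hand = 0.125 × 7 = 0.875.
Odds after that evidence = (19/981) × 0.875 = 133/7848.
Target odds = 0.8/0.2 = 4.
Need 1.4ⁿ ≥ 4 ÷ (133/7848) = 31392/133.
1.4¹⁶ ≈217.795 falls short of 31392/133 but 1.4¹⁷ ≈304.913 reaches it, so n = 17.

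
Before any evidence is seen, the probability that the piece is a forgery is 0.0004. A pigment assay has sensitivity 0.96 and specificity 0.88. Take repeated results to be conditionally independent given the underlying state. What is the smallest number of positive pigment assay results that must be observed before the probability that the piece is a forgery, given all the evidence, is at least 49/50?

Prior odds = 0.0004/0.9996 = 1/2499.
False-positive rate = 1 − 0.88 = 0.12; likelihood ratio of a positive = 0.96/0.12 = 8.
Target odds: 0.98 ÷ 0.02 = 49.
Need (1/2499) × 8ⁿ ≥ 49, i.e. 8ⁿ ≥ 122451.
8⁵ = 32768 falls short of 122451 but 8⁶ = 262144 reaches it, so n = 6.

6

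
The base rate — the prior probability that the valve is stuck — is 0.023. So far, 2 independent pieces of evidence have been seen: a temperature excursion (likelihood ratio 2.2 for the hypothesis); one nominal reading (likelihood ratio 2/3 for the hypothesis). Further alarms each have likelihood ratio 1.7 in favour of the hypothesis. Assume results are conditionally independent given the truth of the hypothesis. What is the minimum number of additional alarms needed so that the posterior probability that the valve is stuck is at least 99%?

Prior odds = 0.023/0.977 = 23/977.
Combined Bayes factor of the evidence already in hand = 2.2 × (2/3) = 22/15.
Odds after that evidence = (23/977) × 22/15 = 506/14655.
Target odds = 0.99/0.01 = 99.
Need 1.7ⁿ ≥ 99 ÷ (506/14655) = 131895/46.
1.7¹⁵ ≈2862.42 falls short of 131895/46 but 1.7¹⁶ ≈4866.12 reaches it, so n = 16.

16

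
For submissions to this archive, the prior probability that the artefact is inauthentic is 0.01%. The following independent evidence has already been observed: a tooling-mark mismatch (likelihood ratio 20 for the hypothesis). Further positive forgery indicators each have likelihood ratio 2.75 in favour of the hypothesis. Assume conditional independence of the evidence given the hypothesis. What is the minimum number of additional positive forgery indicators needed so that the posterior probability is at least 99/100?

Prior odds = 0.0001/0.9999 = 1/9999.
Bayes factor of the evidence already in hand = 20.
Odds after that evidence = (1/9999) × 20 = 20/9999.
Target odds = 0.99/0.01 = 99.
Need 2.75ⁿ ≥ 99 ÷ (20/9999) = 49495.05.
2.75¹⁰ ≈24735.9 falls short of 49495.05 but 2.75¹¹ ≈68023.6 reaches it, so n = 11.

11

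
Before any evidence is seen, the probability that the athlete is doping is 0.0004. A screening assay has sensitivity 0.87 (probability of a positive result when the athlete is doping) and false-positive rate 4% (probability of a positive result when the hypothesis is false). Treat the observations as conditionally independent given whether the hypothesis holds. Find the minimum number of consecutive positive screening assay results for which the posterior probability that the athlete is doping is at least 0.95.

Prior odds: 0.0004 ÷ 0.9996 = 1/2499.
Likelihood ratio of a positive result = 0.87/0.04 = 21.75.
Target odds: 0.95 ÷ 0.05 = 19.
Require 21.75ⁿ ≥ 19 ÷ (1/2499) = 47481.
21.75³ = 658503/64 falls short of 47481 but 21.75⁴ = 57289761/256 reaches it, so n = 4.

4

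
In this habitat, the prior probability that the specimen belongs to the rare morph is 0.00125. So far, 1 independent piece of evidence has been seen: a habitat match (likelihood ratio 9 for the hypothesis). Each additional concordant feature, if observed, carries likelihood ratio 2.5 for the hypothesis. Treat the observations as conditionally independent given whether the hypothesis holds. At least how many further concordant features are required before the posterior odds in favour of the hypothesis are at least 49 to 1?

10

Prior odds = 0.00125/0.99875 = 1/799.
Bayes factor of the evidence already in hand = 9.
Odds after that evidence = (1/799) × 9 = 9/799.
Target odds = 49.
Need 2.5ⁿ ≥ 49 ÷ (9/799) = 39151/9.
2.5⁹ = 1953125/512 falls short of 39151/9 but 2.5¹⁰ = 9765625/1024 reaches it, so n = 10.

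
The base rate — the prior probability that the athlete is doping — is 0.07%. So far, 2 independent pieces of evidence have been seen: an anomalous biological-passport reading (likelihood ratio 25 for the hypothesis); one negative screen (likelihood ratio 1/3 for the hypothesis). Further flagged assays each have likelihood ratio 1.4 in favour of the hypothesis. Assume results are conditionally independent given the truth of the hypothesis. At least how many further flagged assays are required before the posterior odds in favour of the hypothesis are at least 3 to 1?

Prior odds = 0.0007/0.9993 = 7/9993.
Combined Bayes factor of the evidence already in hand = 25 × (1/3) = 25/3.
Odds after that evidence = (7/9993) × 25/3 = 175/29979.
Target odds = 3.
Need 1.4ⁿ ≥ 3 ÷ (175/29979) = 89937/175.
1.4¹⁸ ≈426.879 falls short of 89937/175 but 1.4¹⁹ ≈597.63 reaches it, so n = 19.

19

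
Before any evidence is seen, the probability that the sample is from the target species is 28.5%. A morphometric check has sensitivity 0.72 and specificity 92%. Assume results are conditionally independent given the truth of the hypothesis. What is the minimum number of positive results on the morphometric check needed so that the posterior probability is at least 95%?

2

Prior odds: 0.285 ÷ 0.715 = 57/143.
False-positive rate = 1 − 0.92 = 0.08; likelihood ratio of a positive = 0.72/0.08 = 9.
Target odds: 0.95 ÷ 0.05 = 19.
Require 9ⁿ ≥ 19 ÷ (57/143) = 143/3.
9¹ = 9 falls short of 143/3 but 9² = 81 reaches it, so n = 2.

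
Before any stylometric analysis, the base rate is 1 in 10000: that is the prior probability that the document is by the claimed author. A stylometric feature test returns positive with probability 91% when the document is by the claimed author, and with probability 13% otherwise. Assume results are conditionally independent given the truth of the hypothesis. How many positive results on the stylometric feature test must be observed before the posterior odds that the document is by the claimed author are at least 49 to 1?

7

Prior odds: 0.0001 ÷ 0.9999 = 1/9999.
Likelihood ratio of a positive result = 0.91/0.13 = 7.
Target odds = 49.
Need (1/9999) × 7ⁿ ≥ 49, i.e. 7ⁿ ≥ 489951.
7⁶ = 117649 falls short of 489951 but 7⁷ = 823543 reaches it, so n = 7.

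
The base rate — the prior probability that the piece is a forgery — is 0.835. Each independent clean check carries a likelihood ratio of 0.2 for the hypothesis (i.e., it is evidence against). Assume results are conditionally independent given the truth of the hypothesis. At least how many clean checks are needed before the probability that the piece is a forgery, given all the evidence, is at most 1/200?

Prior odds: 0.835 ÷ 0.165 = 167/33.
Likelihood ratio per clean check = 0.2.
Target odds: 0.005 ÷ 0.995 = 1/199.
Need (167/33) × 0.2ⁿ ≤ 1/199, i.e. 0.2ⁿ ≤ 33/33233.
0.2⁴ = 0.0016 is still above 33/33233 but 0.2⁵ = 0.00032 is at or below it, so n = 5.

5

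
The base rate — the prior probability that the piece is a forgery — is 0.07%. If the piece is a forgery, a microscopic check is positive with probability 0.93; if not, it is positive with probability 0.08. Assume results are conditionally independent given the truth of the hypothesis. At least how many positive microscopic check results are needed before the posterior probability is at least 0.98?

5

Prior odds = 0.0007/0.9993 = 7/9993.
Likelihood ratio of a positive = 0.93/0.08 = 11.625.
Target odds: 0.98 ÷ 0.02 = 49.
Require 11.625ⁿ ≥ 49 ÷ (7/9993) = 69951.
11.625⁴ = 74805201/4096 falls short of 69951 but 11.625⁵ ≈212307 reaches it, so n = 5.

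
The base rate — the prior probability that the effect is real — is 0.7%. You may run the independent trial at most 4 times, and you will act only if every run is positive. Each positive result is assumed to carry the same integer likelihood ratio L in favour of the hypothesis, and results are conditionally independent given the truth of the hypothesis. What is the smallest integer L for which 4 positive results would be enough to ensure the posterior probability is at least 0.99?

Prior odds = 0.007/0.993 = 7/993.
Target odds = 0.99/0.01 = 99.
Need L⁴ ≥ 99 ÷ (7/993) = 98307/7.
10⁴ = 10000 < 98307/7 ≤ 14641 = 11⁴, so L = 11.

11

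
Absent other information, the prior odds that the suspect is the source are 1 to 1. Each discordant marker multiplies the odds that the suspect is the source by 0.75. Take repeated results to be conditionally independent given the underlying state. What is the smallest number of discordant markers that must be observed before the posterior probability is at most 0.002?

Prior odds = 1.
Likelihood ratio per discordant marker = 0.75.
Target posterior odds = 0.002/0.998 = 1/499.
Need 1 × 0.75ⁿ ≤ 1/499, i.e. 0.75ⁿ ≤ 1/499.
0.75²¹ ≈0.00237841 is still above 1/499 but 0.75²² ≈0.00178381 is at or below it, so n = 22.

22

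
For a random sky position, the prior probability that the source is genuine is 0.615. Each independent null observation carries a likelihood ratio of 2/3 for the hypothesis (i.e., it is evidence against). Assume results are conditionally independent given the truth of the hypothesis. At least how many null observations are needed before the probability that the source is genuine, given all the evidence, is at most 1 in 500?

17

Prior odds = 0.615/0.385 = 123/77.
Likelihood ratio per null observation = 2/3.
Target odds: 0.002 ÷ 0.998 = 1/499.
Require (2/3)ⁿ ≤ 1/499 ÷ (123/77) = 77/61377.
(2/3)¹⁶ = 65536/43046721 is still above 77/61377 but (2/3)¹⁷ = 131072/129140163 is at or below it, so n = 17.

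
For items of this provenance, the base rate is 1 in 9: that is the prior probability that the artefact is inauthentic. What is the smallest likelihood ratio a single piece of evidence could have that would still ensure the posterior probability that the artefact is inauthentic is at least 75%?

24

Prior odds = (1/9)/(8/9) = 0.125.
Target odds = 0.75/0.25 = 3.
Required Bayes factor = 3 ÷ 0.125 = 24.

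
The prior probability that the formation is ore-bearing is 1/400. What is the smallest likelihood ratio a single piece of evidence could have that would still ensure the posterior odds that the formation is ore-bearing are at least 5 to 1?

Prior odds = 0.0025/0.9975 = 1/399.
Target odds = 5.
Required Bayes factor = 5 ÷ (1/399) = 1995.

1995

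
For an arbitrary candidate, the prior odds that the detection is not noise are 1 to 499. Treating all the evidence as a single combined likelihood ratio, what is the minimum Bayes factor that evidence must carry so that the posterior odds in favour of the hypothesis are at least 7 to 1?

Prior odds = 1/499.
Target odds = 7.
Required Bayes factor = 7 ÷ (1/499) = 3493.

3493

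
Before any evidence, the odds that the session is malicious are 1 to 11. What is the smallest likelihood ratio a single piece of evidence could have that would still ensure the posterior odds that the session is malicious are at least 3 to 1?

33

Prior odds = 1/11.
Target odds = 3.
Required Bayes factor = 3 ÷ (1/11) = 33.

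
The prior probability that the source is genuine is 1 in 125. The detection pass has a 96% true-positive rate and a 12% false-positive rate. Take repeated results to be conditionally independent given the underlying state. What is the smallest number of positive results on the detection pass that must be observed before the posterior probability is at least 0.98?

Prior odds = 0.008/0.992 = 1/124.
Likelihood ratio of a positive result = 0.96/0.12 = 8.
Target posterior odds = 0.98/0.02 = 49.
Need (1/124) × 8ⁿ ≥ 49, i.e. 8ⁿ ≥ 6076.
8⁴ = 4096 falls short of 6076 but 8⁵ = 32768 reaches it, so n = 5.

5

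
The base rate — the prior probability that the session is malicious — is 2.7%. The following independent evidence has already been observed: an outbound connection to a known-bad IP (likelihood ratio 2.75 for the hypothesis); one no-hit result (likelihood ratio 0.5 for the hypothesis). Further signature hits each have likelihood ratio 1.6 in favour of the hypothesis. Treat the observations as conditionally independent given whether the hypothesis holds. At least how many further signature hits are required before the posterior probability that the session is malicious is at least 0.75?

10

Prior odds = 0.027/0.973 = 27/973.
Combined Bayes factor of the evidence already in hand = 2.75 × 0.5 = 1.375.
Odds after that evidence = (27/973) × 1.375 = 297/7784.
Target odds = 0.75/0.25 = 3.
Need 1.6ⁿ ≥ 3 ÷ (297/7784) = 7784/99.
1.6⁹ = 134217728/1953125 falls short of 7784/99 but 1.6¹⁰ ≈109.951 reaches it, so n = 10.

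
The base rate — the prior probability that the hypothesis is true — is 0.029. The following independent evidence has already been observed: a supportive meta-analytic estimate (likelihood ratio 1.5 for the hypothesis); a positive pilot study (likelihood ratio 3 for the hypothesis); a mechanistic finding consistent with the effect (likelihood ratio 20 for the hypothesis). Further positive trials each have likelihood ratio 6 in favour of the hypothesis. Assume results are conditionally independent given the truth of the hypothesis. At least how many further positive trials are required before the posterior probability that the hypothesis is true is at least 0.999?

4

Prior odds = 0.029/0.971 = 29/971.
Combined Bayes factor of the evidence already in hand = 1.5 × 3 × 20 = 90.
Odds after that evidence = (29/971) × 90 = 2610/971.
Target odds = 0.999/0.001 = 999.
Need 6ⁿ ≥ 999 ÷ (2610/971) = 107781/290.
6³ = 216 falls short of 107781/290 but 6⁴ = 1296 reaches it, so n = 4.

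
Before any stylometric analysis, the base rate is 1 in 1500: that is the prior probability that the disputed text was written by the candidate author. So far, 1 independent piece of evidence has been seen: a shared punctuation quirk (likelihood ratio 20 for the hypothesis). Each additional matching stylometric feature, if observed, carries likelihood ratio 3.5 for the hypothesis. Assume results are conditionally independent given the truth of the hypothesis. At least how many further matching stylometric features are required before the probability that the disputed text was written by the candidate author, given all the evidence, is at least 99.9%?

9

Prior odds = (1/1500)/(1499/1500) = 1/1499.
Bayes factor of the evidence already in hand = 20.
Odds after that evidence = (1/1499) × 20 = 20/1499.
Target odds = 0.999/0.001 = 999.
Need 3.5ⁿ ≥ 999 ÷ (20/1499) = 74875.05.
3.5⁸ = 5764801/256 falls short of 74875.05 but 3.5⁹ = 40353607/512 reaches it, so n = 9.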